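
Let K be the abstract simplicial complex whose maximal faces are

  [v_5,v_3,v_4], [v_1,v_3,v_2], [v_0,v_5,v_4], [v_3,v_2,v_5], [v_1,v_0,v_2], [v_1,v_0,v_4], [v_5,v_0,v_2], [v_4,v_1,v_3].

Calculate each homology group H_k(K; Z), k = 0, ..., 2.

H_0 ≅ Z,  H_1 = 0,  H_2 ≅ Z.

Take the total order v_0 < v_1 < v_2 < v_3 < v_4 < v_5 on the vertex set. Then K (dimension 2) consists of the simplices:

  0-simplices (6): [v_0], [v_1], [v_2], [v_3], [v_4], [v_5]
  1-simplices (12): [v_0,v_1], [v_0,v_2], [v_0,v_4], [v_0,v_5], [v_1,v_2], [v_1,v_3], [v_1,v_4], [v_2,v_3], [v_2,v_5], [v_3,v_4], [v_3,v_5], [v_4,v_5]
  2-simplices (8): [v_0,v_1,v_2], [v_0,v_1,v_4], [v_0,v_2,v_5], [v_0,v_4,v_5], [v_1,v_2,v_3], [v_1,v_3,v_4], [v_2,v_3,v_5], [v_3,v_4,v_5]

Hence C_0 ≅ Z^6, C_1 ≅ Z^12, C_2 ≅ Z^8.

The boundary map ∂_1: C_1 → C_0 is given by ∂[p,q] = [q] − [p].
This gives a 6×12 integer matrix of rank 5; reducing to Smith normal form yields diagonal entries (1,1,1,1,1).

Boundary ∂_2: C_2 → C_1 acts by ∂[p,q,r] = [q,r] − [p,r] + [p,q]. For instance
  ∂[v_0,v_1,v_4] = [v_1,v_4] − [v_0,v_4] + [v_0,v_1],
  ∂[v_2,v_3,v_5] = [v_3,v_5] − [v_2,v_5] + [v_2,v_3].
The 12×8 boundary matrix has rank 7 and Smith normal form diag(1,1,1,1,1,1,1).

Computing H_k = (kernel of ∂_k) / (image of ∂_{k+1}):

  H_0: rank C_0 − rank ∂_1 = 6 − 5 = 1, and the invariant factors of ∂_1 are all 1, so H_0 = Z.
  H_1: rank ker ∂_1 − rank ∂_2 = (12 − 5) − 7 = 0, and the invariant factors of ∂_2 are all 1, so H_1 = 0.
  H_2: rank ker ∂_2 − rank ∂_3 = (8 − 7) − 0 = 1, and there is no ∂_3, so H_2 = Z.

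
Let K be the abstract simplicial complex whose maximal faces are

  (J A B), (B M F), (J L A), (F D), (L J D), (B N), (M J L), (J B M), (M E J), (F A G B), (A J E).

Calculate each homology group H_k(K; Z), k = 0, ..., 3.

H_0 ≅ Z,  H_1 ≅ Z,  H_2 = 0,  H_3 = 0.

K has 10 vertices, 21 edges, 12 triangles, 1 3-simplex.
rank ∂_0 = 0, rank ∂_1 = 9 ⇒ b_0 = 10 − 0 − 9 = 1; all invariant factors of ∂_1 are 1 so no torsion. So H_0 ≅ Z.
rank ∂_1 = 9, rank ∂_2 = 11 ⇒ b_1 = 21 − 9 − 11 = 1; all invariant factors of ∂_2 are 1 so no torsion. So H_1 ≅ Z.
rank ∂_2 = 11, rank ∂_3 = 1 ⇒ b_2 = 12 − 11 − 1 = 0; all invariant factors of ∂_3 are 1 so no torsion. So H_2 ≅ 0.
rank ∂_3 = 1, rank ∂_4 = 0 ⇒ b_3 = 1 − 1 − 0 = 0. So H_3 ≅ 0.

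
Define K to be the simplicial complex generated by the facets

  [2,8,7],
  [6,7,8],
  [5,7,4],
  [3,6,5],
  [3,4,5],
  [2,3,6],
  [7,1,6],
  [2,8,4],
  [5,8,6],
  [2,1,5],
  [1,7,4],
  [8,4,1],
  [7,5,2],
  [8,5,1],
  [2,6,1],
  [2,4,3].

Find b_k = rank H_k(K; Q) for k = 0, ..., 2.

We work with the vertex ordering 1 < 2 < 3 < 4 < 5 < 6 < 7 < 8. The simplices of K, each written with vertices in increasing order, are:

  0-simplices (8): [1], [2], [3], [4], [5], [6], [7], [8]
  1-simplices (24): (24 of them)
  2-simplices (16): [1,2,5], [1,2,6], [1,4,7], [1,4,8], [1,5,8], [1,6,7], [2,3,4], [2,3,6], [2,4,8], [2,5,7], [2,7,8], [3,4,5], [3,5,6], [4,5,7], [5,6,8], [6,7,8]

so the chain groups are C_0 ≅ Z^8, C_1 ≅ Z^24, C_2 ≅ Z^16.

Boundary ∂_1: C_1 → C_0 sends each edge [p,q] (with p < q) to q − p. For instance
  ∂[6,8] = [8] − [6].
As a 8×24 matrix over Z this has rank 7, with invariant factors (1,1,1,1,1,1,1).

Boundary ∂_2: C_2 → C_1 acts by ∂[p,q,r] = [q,r] − [p,r] + [p,q]. For instance
  ∂[2,7,8] = [7,8] − [2,8] + [2,7],
  ∂[2,3,4] = [3,4] − [2,4] + [2,3].
This gives a 24×16 integer matrix of rank 15; reducing to Smith normal form yields diagonal entries (1,1,1,1,1,1,1,1,1,1,1,1,1,1,1).

Reading off H_k = ker ∂_k / im ∂_{k+1}:

  H_0: rank C_0 − rank ∂_1 = 8 − 7 = 1, and the invariant factors of ∂_1 are all 1, so H_0 ≅ Z.
  H_1: rank ker ∂_1 − rank ∂_2 = (24 − 7) − 15 = 2, and the invariant factors of ∂_2 are all 1, so H_1 ≅ Z^2.
  H_2: rank ker ∂_2 − rank ∂_3 = (16 − 15) − 0 = 1, and there is no ∂_3, so H_2 ≅ Z.

(K is a triangulation of the torus T^2.)

Hence the Betti numbers are b_0 = 1, b_1 = 2, b_2 = 1.

b_0 = 1, b_1 = 2, b_2 = 1.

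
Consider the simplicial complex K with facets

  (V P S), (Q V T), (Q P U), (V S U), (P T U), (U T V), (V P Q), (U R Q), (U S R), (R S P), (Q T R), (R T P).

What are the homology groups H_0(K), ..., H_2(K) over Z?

H_0 = Z,  H_1 = Z/2Z,  H_2 = 0.

Fix the vertex order P < Q < R < S < T < U < V and write every simplex with vertices in increasing order. Then dim K = 2 and the simplices of K are:

  0-simplices (7): P, Q, R, S, T, U, V
  1-simplices (18): PQ, PR, PS, PT, PU, PV, QR, QT, QU, QV, RS, RT, RU, SU, SV, TU, TV, UV
  2-simplices (12): PQU, PQV, PRS, PRT, PSV, PTU, QRT, QRU, QTV, RSU, SUV, TUV

so the chain groups are C_0 ≅ Z^7, C_1 ≅ Z^18, C_2 ≅ Z^12.

The boundary map ∂_1: C_1 → C_0 sends each edge [p,q] (with p < q) to q − p. For instance
  ∂QU = U − Q.
This gives a 7×18 integer matrix of rank 6; reducing to Smith normal form yields diagonal entries (1,1,1,1,1,1).

The boundary map ∂_2: C_2 → C_1 acts by ∂[p,q,r] = [q,r] − [p,r] + [p,q]. For instance
  ∂PQU = QU − PU + PQ,
  ∂PSV = SV − PV + PS.
This gives a 18×12 integer matrix of rank 12; reducing to Smith normal form yields diagonal entries (1,1,1,1,1,1,1,1,1,1,1,2).

Computing H_k = (kernel of ∂_k) / (image of ∂_{k+1}):

  H_0: rank C_0 − rank ∂_1 = 7 − 6 = 1, and the invariant factors of ∂_1 are all 1, so H_0 ≅ Z.
  H_1: rank ker ∂_1 − rank ∂_2 = (18 − 6) − 12 = 0, and ∂_2 has invariant factor 2 > 1, so H_1 ≅ Z/2Z.
  H_2: rank ker ∂_2 − rank ∂_3 = (12 − 12) − 0 = 0, and there is no ∂_3, so H_2 ≅ 0.

As a check, the Euler characteristic is 7 − 18 + 12 = 1, which agrees with 1 − 0 + 0 = 1.
(K is a triangulation of the real projective plane RP^2.)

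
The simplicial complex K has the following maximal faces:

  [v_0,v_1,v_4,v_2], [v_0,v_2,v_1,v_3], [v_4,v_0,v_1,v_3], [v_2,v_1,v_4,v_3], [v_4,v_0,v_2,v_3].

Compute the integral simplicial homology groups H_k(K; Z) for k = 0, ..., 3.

Take the total order v_0 < v_1 < v_2 < v_3 < v_4 on the vertex set. Then K (dimension 3) consists of the simplices:

  0-simplices (5): [v_0], [v_1], [v_2], [v_3], [v_4]
  1-simplices (10): [v_0,v_1], [v_0,v_2], [v_0,v_3], [v_0,v_4], [v_1,v_2], [v_1,v_3], [v_1,v_4], [v_2,v_3], [v_2,v_4], [v_3,v_4]
  2-simplices (10): [v_0,v_1,v_2], [v_0,v_1,v_3], [v_0,v_1,v_4], [v_0,v_2,v_3], [v_0,v_2,v_4], [v_0,v_3,v_4], [v_1,v_2,v_3], [v_1,v_2,v_4], [v_1,v_3,v_4], [v_2,v_3,v_4]
  3-simplices (5): [v_0,v_1,v_2,v_3], [v_0,v_1,v_2,v_4], [v_0,v_1,v_3,v_4], [v_0,v_2,v_3,v_4], [v_1,v_2,v_3,v_4]

Hence C_0 ≅ Z^5, C_1 ≅ Z^10, C_2 ≅ Z^10, C_3 ≅ Z^5.

Boundary ∂_1: C_1 → C_0 is given by ∂[p,q] = [q] − [p]. For instance
  ∂[v_1,v_3] = [v_3] − [v_1].
This gives a 5×10 integer matrix of rank 4; reducing to Smith normal form yields diagonal entries (1,1,1,1).

∂_2: C_2 → C_1 maps a triangle to the signed sum of its edges. For instance
  ∂[v_0,v_2,v_3] = [v_2,v_3] − [v_0,v_3] + [v_0,v_2],
  ∂[v_0,v_1,v_4] = [v_1,v_4] − [v_0,v_4] + [v_0,v_1].
The 10×10 boundary matrix has rank 6 and Smith normal form diag(1,1,1,1,1,1).

Boundary ∂_3: C_3 → C_2 sends each 3-simplex σ to the alternating sum Σ_i (−1)^i (σ with its i-th vertex removed). For instance
  ∂[v_0,v_2,v_3,v_4] = [v_2,v_3,v_4] − [v_0,v_3,v_4] + [v_0,v_2,v_4] − [v_0,v_2,v_3],
  ∂[v_0,v_1,v_2,v_3] = [v_1,v_2,v_3] − [v_0,v_2,v_3] + [v_0,v_1,v_3] − [v_0,v_1,v_2].
As a 10×5 matrix over Z this has rank 4, with invariant factors (1,1,1,1).

From H_k ≅ ker(∂_k) / im(∂_{k+1}) we obtain:

  H_0: rank C_0 − rank ∂_1 = 5 − 4 = 1, and the invariant factors of ∂_1 are all 1, so H_0 ≅ Z.
  H_1: rank ker ∂_1 − rank ∂_2 = (10 − 4) − 6 = 0, and the invariant factors of ∂_2 are all 1, so H_1 ≅ 0.
  H_2: rank ker ∂_2 − rank ∂_3 = (10 − 6) − 4 = 0, and the invariant factors of ∂_3 are all 1, so H_2 ≅ 0.
  H_3: rank ker ∂_3 − rank ∂_4 = (5 − 4) − 0 = 1, and there is no ∂_4, so H_3 ≅ Z.

H_0 ≅ Z,  H_1 = 0,  H_2 = 0,  H_3 ≅ Z.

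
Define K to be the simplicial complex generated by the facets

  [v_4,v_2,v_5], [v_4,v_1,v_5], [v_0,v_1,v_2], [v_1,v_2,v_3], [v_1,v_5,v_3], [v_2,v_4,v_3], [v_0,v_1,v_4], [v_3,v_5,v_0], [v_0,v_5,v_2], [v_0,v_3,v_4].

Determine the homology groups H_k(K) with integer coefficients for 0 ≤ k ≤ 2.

H_0 ≅ Z,  H_1 ≅ Z/2,  H_2 = 0.

Fix the vertex order v_0 < v_1 < v_2 < v_3 < v_4 < v_5 and write every simplex with vertices in increasing order. Then dim K = 2 and the simplices of K are:

  0-simplices (6): [v_0], [v_1], [v_2], [v_3], [v_4], [v_5]
  1-simplices (15): (15 of them)
  2-simplices (10): [v_0,v_1,v_2], [v_0,v_1,v_4], [v_0,v_2,v_5], [v_0,v_3,v_4], [v_0,v_3,v_5], [v_1,v_2,v_3], [v_1,v_3,v_5], [v_1,v_4,v_5], [v_2,v_3,v_4], [v_2,v_4,v_5]

Hence C_0 ≅ Z^6, C_1 ≅ Z^15, C_2 ≅ Z^10.

∂_1: C_1 → C_0 is given by ∂[p,q] = [q] − [p]. For instance
  ∂[v_1,v_5] = [v_5] − [v_1].
The 6×15 boundary matrix has rank 5 and Smith normal form diag(1,1,1,1,1).

Boundary ∂_2: C_2 → C_1 maps a triangle to the signed sum of its edges. For instance
  ∂[v_0,v_3,v_5] = [v_3,v_5] − [v_0,v_5] + [v_0,v_3],
  ∂[v_0,v_2,v_5] = [v_2,v_5] − [v_0,v_5] + [v_0,v_2].
The resulting 15×10 matrix has rank 10, and its Smith normal form has invariant factors (1,1,1,1,1,1,1,1,1,2).

Now H_k = ker ∂_k / im ∂_{k+1}, so:

  H_0: rank C_0 − rank ∂_1 = 6 − 5 = 1, and the invariant factors of ∂_1 are all 1, so H_0 ≅ Z.
  H_1: rank ker ∂_1 − rank ∂_2 = (15 − 5) − 10 = 0, and ∂_2 has invariant factor 2 > 1, so H_1 ≅ Z/2.
  H_2: rank ker ∂_2 − rank ∂_3 = (10 − 10) − 0 = 0, and there is no ∂_3, so H_2 ≅ 0.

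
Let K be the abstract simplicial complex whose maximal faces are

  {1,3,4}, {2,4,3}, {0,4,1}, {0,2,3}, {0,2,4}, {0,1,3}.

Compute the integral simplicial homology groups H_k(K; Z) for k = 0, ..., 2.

Take the total order 0 < 1 < 2 < 3 < 4 on the vertex set. Then K (dimension 2) consists of the simplices:

  0-simplices (5): [0], [1], [2], [3], [4]
  1-simplices (9): [0,1], [0,2], [0,3], [0,4], [1,3], [1,4], [2,3], [2,4], [3,4]
  2-simplices (6): [0,1,3], [0,1,4], [0,2,3], [0,2,4], [1,3,4], [2,3,4]

Hence C_0 ≅ Z^5, C_1 ≅ Z^9, C_2 ≅ Z^6.

Boundary ∂_1: C_1 → C_0 is given by ∂[p,q] = [q] − [p].
As a 5×9 matrix over Z this has rank 4, with invariant factors (1,1,1,1).

The boundary map ∂_2: C_2 → C_1 maps a triangle to the signed sum of its edges. For instance
  ∂[0,2,4] = [2,4] − [0,4] + [0,2],
  ∂[0,1,3] = [1,3] − [0,3] + [0,1].
The resulting 9×6 matrix has rank 5, and its Smith normal form has invariant factors (1,1,1,1,1).

Now H_k = ker ∂_k / im ∂_{k+1}, so:

  H_0: rank C_0 − rank ∂_1 = 5 − 4 = 1, and the invariant factors of ∂_1 are all 1, so H_0 = Z.
  H_1: rank ker ∂_1 − rank ∂_2 = (9 − 4) − 5 = 0, and the invariant factors of ∂_2 are all 1, so H_1 = 0.
  H_2: rank ker ∂_2 − rank ∂_3 = (6 − 5) − 0 = 1, and there is no ∂_3, so H_2 = Z.

H_0 = Z,  H_1 = 0,  H_2 = Z.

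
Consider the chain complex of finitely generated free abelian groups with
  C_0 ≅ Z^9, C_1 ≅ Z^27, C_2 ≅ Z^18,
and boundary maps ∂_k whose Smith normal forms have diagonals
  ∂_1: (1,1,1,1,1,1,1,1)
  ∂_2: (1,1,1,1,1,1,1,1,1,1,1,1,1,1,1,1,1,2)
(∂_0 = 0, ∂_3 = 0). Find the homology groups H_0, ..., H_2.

H_0: b_0 = 9 − 0 − 8 = 1; torsion from ∂_1 factors > 1: none. So H_0 ≅ Z.
H_1: b_1 = 27 − 8 − 18 = 1; torsion from ∂_2 factors > 1: [2]. So H_1 ≅ Z ⊕ Z/2.
H_2: b_2 = 18 − 18 − 0 = 0; torsion from ∂_3 factors > 1: none. So H_2 ≅ 0.

H_0 ≅ Z,  H_1 ≅ Z ⊕ Z/2,  H_2 = 0.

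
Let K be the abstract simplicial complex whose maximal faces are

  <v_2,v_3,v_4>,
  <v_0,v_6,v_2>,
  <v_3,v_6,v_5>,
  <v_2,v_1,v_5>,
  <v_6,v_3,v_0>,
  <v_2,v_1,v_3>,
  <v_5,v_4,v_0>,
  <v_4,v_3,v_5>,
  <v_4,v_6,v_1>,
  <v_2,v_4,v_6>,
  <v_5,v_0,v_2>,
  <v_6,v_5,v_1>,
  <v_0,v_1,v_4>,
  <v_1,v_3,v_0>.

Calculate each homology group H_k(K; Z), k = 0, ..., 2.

Take the total order v_0 < v_1 < v_2 < v_3 < v_4 < v_5 < v_6 on the vertex set. Then K (dimension 2) consists of the simplices:

  0-simplices (7): [v_0], [v_1], [v_2], [v_3], [v_4], [v_5], [v_6]
  1-simplices (21): (21 of them)
  2-simplices (14): (14 of them)

Hence C_0 ≅ Z^7, C_1 ≅ Z^21, C_2 ≅ Z^14.

∂_1: C_1 → C_0 sends each edge [p,q] (with p < q) to q − p. For instance
  ∂[v_2,v_4] = [v_4] − [v_2].
As a 7×21 matrix over Z this has rank 6, with invariant factors (1,1,1,1,1,1).

The boundary map ∂_2: C_2 → C_1 maps a triangle to the signed sum of its edges. For instance
  ∂[v_0,v_1,v_4] = [v_1,v_4] − [v_0,v_4] + [v_0,v_1],
  ∂[v_0,v_4,v_5] = [v_4,v_5] − [v_0,v_5] + [v_0,v_4].
The resulting 21×14 matrix has rank 13, and its Smith normal form has invariant factors (1,1,1,1,1,1,1,1,1,1,1,1,1).

Now H_k = ker ∂_k / im ∂_{k+1}, so:

  H_0: rank C_0 − rank ∂_1 = 7 − 6 = 1, and the invariant factors of ∂_1 are all 1, so H_0 ≅ Z.
  H_1: rank ker ∂_1 − rank ∂_2 = (21 − 6) − 13 = 2, and the invariant factors of ∂_2 are all 1, so H_1 ≅ Z^2.
  H_2: rank ker ∂_2 − rank ∂_3 = (14 − 13) − 0 = 1, and there is no ∂_3, so H_2 ≅ Z.

As a check, the Euler characteristic is 7 − 21 + 14 = 0, which agrees with 1 − 2 + 1 = 0.

H_0 = Z,  H_1 = Z^2,  H_2 = Z.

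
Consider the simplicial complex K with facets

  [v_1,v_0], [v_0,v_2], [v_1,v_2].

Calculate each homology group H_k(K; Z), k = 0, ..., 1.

H_0 ≅ Z,  H_1 ≅ Z.

Order the vertices as v_0 < v_1 < v_2. Listing each simplex with vertices in this order, K has dimension 1 with simplices:

  0-simplices (3): [v_0], [v_1], [v_2]
  1-simplices (3): [v_0,v_1], [v_0,v_2], [v_1,v_2]

Hence C_0 ≅ Z^3, C_1 ≅ Z^3.

∂_1: C_1 → C_0 maps an edge to its endpoints' difference, ∂[p,q] = q − p. For instance
  ∂[v_0,v_2] = [v_2] − [v_0].
The resulting 3×3 matrix has rank 2, and its Smith normal form has invariant factors (1,1).

From H_k ≅ ker(∂_k) / im(∂_{k+1}) we obtain:

  H_0: rank C_0 − rank ∂_1 = 3 − 2 = 1, and the invariant factors of ∂_1 are all 1, so H_0 = Z.
  H_1: rank ker ∂_1 − rank ∂_2 = (3 − 2) − 0 = 1, and there is no ∂_2, so H_1 = Z.

(K is a triangulation of the circle S^1.)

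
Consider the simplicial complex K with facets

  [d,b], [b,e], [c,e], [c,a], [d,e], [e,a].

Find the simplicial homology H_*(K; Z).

H_0 ≅ Z,  H_1 ≅ Z^2.

Order the vertices as a < b < c < d < e. Listing each simplex with vertices in this order, K has dimension 1 with simplices:

  0-simplices (5): a, b, c, d, e
  1-simplices (6): ac, ae, bd, be, ce, de

so the chain groups are C_0 ≅ Z^5, C_1 ≅ Z^6.

The boundary map ∂_1: C_1 → C_0 is given by ∂[p,q] = [q] − [p]. For instance
  ∂ae = e − a.
This gives a 5×6 integer matrix of rank 4; reducing to Smith normal form yields diagonal entries (1,1,1,1).

Computing H_k = (kernel of ∂_k) / (image of ∂_{k+1}):

  H_0: rank C_0 − rank ∂_1 = 5 − 4 = 1, and the invariant factors of ∂_1 are all 1, so H_0 ≅ Z.
  H_1: rank ker ∂_1 − rank ∂_2 = (6 − 4) − 0 = 2, and there is no ∂_2, so H_1 ≅ Z^2.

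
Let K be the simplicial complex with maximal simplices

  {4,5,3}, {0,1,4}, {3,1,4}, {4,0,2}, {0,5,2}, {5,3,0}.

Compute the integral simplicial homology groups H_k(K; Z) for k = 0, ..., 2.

Fix the vertex order 0 < 1 < 2 < 3 < 4 < 5 and write every simplex with vertices in increasing order. Then dim K = 2 and the simplices of K are:

  0-simplices (6): [0], [1], [2], [3], [4], [5]
  1-simplices (12): [0,1], [0,2], [0,3], [0,4], [0,5], [1,3], [1,4], [2,4], [2,5], [3,4], [3,5], [4,5]
  2-simplices (6): [0,1,4], [0,2,4], [0,2,5], [0,3,5], [1,3,4], [3,4,5]

so the chain groups are C_0 ≅ Z^6, C_1 ≅ Z^12, C_2 ≅ Z^6.

∂_1: C_1 → C_0 is given by ∂[p,q] = [q] − [p].
The 6×12 boundary matrix has rank 5 and Smith normal form diag(1,1,1,1,1).

∂_2: C_2 → C_1 maps a triangle to the signed sum of its edges. For instance
  ∂[0,3,5] = [3,5] − [0,5] + [0,3],
  ∂[0,1,4] = [1,4] − [0,4] + [0,1].
As a 12×6 matrix over Z this has rank 6, with invariant factors (1,1,1,1,1,1).

Now H_k = ker ∂_k / im ∂_{k+1}, so:

  H_0: rank C_0 − rank ∂_1 = 6 − 5 = 1, and the invariant factors of ∂_1 are all 1, so H_0 ≅ Z.
  H_1: rank ker ∂_1 − rank ∂_2 = (12 − 5) − 6 = 1, and the invariant factors of ∂_2 are all 1, so H_1 ≅ Z.
  H_2: rank ker ∂_2 − rank ∂_3 = (6 − 6) − 0 = 0, and there is no ∂_3, so H_2 ≅ 0.

As a check, the Euler characteristic is 6 − 12 + 6 = 0, which agrees with 1 − 1 + 0 = 0.

H_0 = Z,  H_1 = Z,  H_2 = 0.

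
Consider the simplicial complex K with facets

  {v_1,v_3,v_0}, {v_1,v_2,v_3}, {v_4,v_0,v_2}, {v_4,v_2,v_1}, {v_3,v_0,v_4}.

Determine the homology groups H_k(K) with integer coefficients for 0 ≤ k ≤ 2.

Fix the vertex order v_0 < v_1 < v_2 < v_3 < v_4 and write every simplex with vertices in increasing order. Then dim K = 2 and the simplices of K are:

  0-simplices (5): [v_0], [v_1], [v_2], [v_3], [v_4]
  1-simplices (10): [v_0,v_1], [v_0,v_2], [v_0,v_3], [v_0,v_4], [v_1,v_2], [v_1,v_3], [v_1,v_4], [v_2,v_3], [v_2,v_4], [v_3,v_4]
  2-simplices (5): [v_0,v_1,v_3], [v_0,v_2,v_4], [v_0,v_3,v_4], [v_1,v_2,v_3], [v_1,v_2,v_4]

Hence C_0 ≅ Z^5, C_1 ≅ Z^10, C_2 ≅ Z^5.

The boundary map ∂_1: C_1 → C_0 maps an edge to its endpoints' difference, ∂[p,q] = q − p.
The resulting 5×10 matrix has rank 4, and its Smith normal form has invariant factors (1,1,1,1).

∂_2: C_2 → C_1 sends each 2-simplex [p,q,r] to [q,r] − [p,r] + [p,q]. For instance
  ∂[v_0,v_2,v_4] = [v_2,v_4] − [v_0,v_4] + [v_0,v_2],
  ∂[v_1,v_2,v_4] = [v_2,v_4] − [v_1,v_4] + [v_1,v_2].
The resulting 10×5 matrix has rank 5, and its Smith normal form has invariant factors (1,1,1,1,1).

Computing H_k = (kernel of ∂_k) / (image of ∂_{k+1}):

  H_0: rank C_0 − rank ∂_1 = 5 − 4 = 1, and the invariant factors of ∂_1 are all 1, so H_0 ≅ Z.
  H_1: rank ker ∂_1 − rank ∂_2 = (10 − 4) − 5 = 1, and the invariant factors of ∂_2 are all 1, so H_1 ≅ Z.
  H_2: rank ker ∂_2 − rank ∂_3 = (5 − 5) − 0 = 0, and there is no ∂_3, so H_2 ≅ 0.

H_0 = Z,  H_1 = Z,  H_2 = 0.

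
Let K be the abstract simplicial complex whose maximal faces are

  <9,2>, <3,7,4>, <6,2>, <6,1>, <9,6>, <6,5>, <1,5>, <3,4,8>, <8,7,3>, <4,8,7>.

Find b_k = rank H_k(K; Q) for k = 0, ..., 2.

Take the total order 1 < 2 < 3 < 4 < 5 < 6 < 7 < 8 < 9 on the vertex set. Then K (dimension 2) consists of the simplices:

  0-simplices (9): [1], [2], [3], [4], [5], [6], [7], [8], [9]
  1-simplices (12): [1,5], [1,6], [2,6], [2,9], [3,4], [3,7], [3,8], [4,7], [4,8], [5,6], [6,9], [7,8]
  2-simplices (4): [3,4,7], [3,4,8], [3,7,8], [4,7,8]

so the chain groups are C_0 ≅ Z^9, C_1 ≅ Z^12, C_2 ≅ Z^4.

Boundary ∂_1: C_1 → C_0 is given by ∂[p,q] = [q] − [p]. For instance
  ∂[3,7] = [7] − [3].
This gives a 9×12 integer matrix of rank 7; reducing to Smith normal form yields diagonal entries (1,1,1,1,1,1,1).

∂_2: C_2 → C_1 sends each 2-simplex [p,q,r] to [q,r] − [p,r] + [p,q]. For instance
  ∂[3,4,8] = [4,8] − [3,8] + [3,4],
  ∂[4,7,8] = [7,8] − [4,8] + [4,7].
The 12×4 boundary matrix has rank 3 and Smith normal form diag(1,1,1).

Reading off H_k = ker ∂_k / im ∂_{k+1}:

  H_0: rank C_0 − rank ∂_1 = 9 − 7 = 2, and the invariant factors of ∂_1 are all 1, so H_0 = Z^2.
  H_1: rank ker ∂_1 − rank ∂_2 = (12 − 7) − 3 = 2, and the invariant factors of ∂_2 are all 1, so H_1 = Z^2.
  H_2: rank ker ∂_2 − rank ∂_3 = (4 − 3) − 0 = 1, and there is no ∂_3, so H_2 = Z.

Hence the Betti numbers are b_0 = 2, b_1 = 2, b_2 = 1.

b_0 = 2, b_1 = 2, b_2 = 1.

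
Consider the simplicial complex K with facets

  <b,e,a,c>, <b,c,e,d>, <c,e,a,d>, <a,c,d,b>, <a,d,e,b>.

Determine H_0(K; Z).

We work with the vertex ordering a < b < c < d < e. The simplices of K, each written with vertices in increasing order, are:

  0-simplices (5): a, b, c, d, e
  1-simplices (10): ab, ac, ad, ae, bc, bd, be, cd, ce, de
  2-simplices (10): abc, abd, abe, acd, ace, ade, bcd, bce, bde, cde
  3-simplices (5): abcd, abce, abde, acde, bcde

Hence C_0 ≅ Z^5, C_1 ≅ Z^10, C_2 ≅ Z^10, C_3 ≅ Z^5.

∂_1: C_1 → C_0 maps an edge to its endpoints' difference, ∂[p,q] = q − p. For instance
  ∂ce = e − c.
As a 5×10 matrix over Z this has rank 4, with invariant factors (1,1,1,1).

The boundary map ∂_2: C_2 → C_1 sends each 2-simplex [p,q,r] to [q,r] − [p,r] + [p,q]. For instance
  ∂acd = cd − ad + ac,
  ∂cde = de − ce + cd.
The resulting 10×10 matrix has rank 6, and its Smith normal form has invariant factors (1,1,1,1,1,1).

The boundary map ∂_3: C_3 → C_2 sends each 3-simplex σ to the alternating sum Σ_i (−1)^i (σ with its i-th vertex removed). For instance
  ∂abce = bce − ace + abe − abc,
  ∂abde = bde − ade + abe − abd.
The 10×5 boundary matrix has rank 4 and Smith normal form diag(1,1,1,1).

From H_k ≅ ker(∂_k) / im(∂_{k+1}) we obtain:

  H_0: rank C_0 − rank ∂_1 = 5 − 4 = 1, and the invariant factors of ∂_1 are all 1, so H_0 ≅ Z.

H_0 = Z.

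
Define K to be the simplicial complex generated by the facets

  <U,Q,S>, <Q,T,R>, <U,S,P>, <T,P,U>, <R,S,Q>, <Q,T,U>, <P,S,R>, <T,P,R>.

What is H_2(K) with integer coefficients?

H_2 = Z.

Order the vertices as P < Q < R < S < T < U. Listing each simplex with vertices in this order, K has dimension 2 with simplices:

  0-simplices (6): P, Q, R, S, T, U
  1-simplices (12): PR, PS, PT, PU, QR, QS, QT, QU, RS, RT, SU, TU
  2-simplices (8): PRS, PRT, PSU, PTU, QRS, QRT, QSU, QTU

Hence C_0 ≅ Z^6, C_1 ≅ Z^12, C_2 ≅ Z^8.

The boundary map ∂_1: C_1 → C_0 maps an edge to its endpoints' difference, ∂[p,q] = q − p. For instance
  ∂QT = T − Q.
This gives a 6×12 integer matrix of rank 5; reducing to Smith normal form yields diagonal entries (1,1,1,1,1).

∂_2: C_2 → C_1 maps a triangle to the signed sum of its edges. For instance
  ∂QTU = TU − QU + QT,
  ∂QRT = RT − QT + QR.
As a 12×8 matrix over Z this has rank 7, with invariant factors (1,1,1,1,1,1,1).

Now H_k = ker ∂_k / im ∂_{k+1}, so:

  H_2: rank ker ∂_2 − rank ∂_3 = (8 − 7) − 0 = 1, and there is no ∂_3, so H_2 ≅ Z.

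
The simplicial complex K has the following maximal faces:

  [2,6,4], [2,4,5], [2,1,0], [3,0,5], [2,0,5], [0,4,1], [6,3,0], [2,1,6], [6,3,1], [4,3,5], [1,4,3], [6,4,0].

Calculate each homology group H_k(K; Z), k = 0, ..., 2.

We work with the vertex ordering 0 < 1 < 2 < 3 < 4 < 5 < 6. The simplices of K, each written with vertices in increasing order, are:

  0-simplices (7): [0], [1], [2], [3], [4], [5], [6]
  1-simplices (18): [0,1], [0,2], [0,3], [0,4], [0,5], [0,6], [1,2], [1,3], [1,4], [1,6], [2,4], [2,5], [2,6], [3,4], [3,5], [3,6], [4,5], [4,6]
  2-simplices (12): [0,1,2], [0,1,4], [0,2,5], [0,3,5], [0,3,6], [0,4,6], [1,2,6], [1,3,4], [1,3,6], [2,4,5], [2,4,6], [3,4,5]

Hence C_0 ≅ Z^7, C_1 ≅ Z^18, C_2 ≅ Z^12.

The boundary map ∂_1: C_1 → C_0 is given by ∂[p,q] = [q] − [p]. For instance
  ∂[0,1] = [1] − [0].
As a 7×18 matrix over Z this has rank 6, with invariant factors (1,1,1,1,1,1).

The boundary map ∂_2: C_2 → C_1 acts by ∂[p,q,r] = [q,r] − [p,r] + [p,q]. For instance
  ∂[0,1,2] = [1,2] − [0,2] + [0,1],
  ∂[1,3,6] = [3,6] − [1,6] + [1,3].
The 18×12 boundary matrix has rank 12 and Smith normal form diag(1,1,1,1,1,1,1,1,1,1,1,2).

Reading off H_k = ker ∂_k / im ∂_{k+1}:

  H_0: rank C_0 − rank ∂_1 = 7 − 6 = 1, and the invariant factors of ∂_1 are all 1, so H_0 = Z.
  H_1: rank ker ∂_1 − rank ∂_2 = (18 − 6) − 12 = 0, and ∂_2 has invariant factor 2 > 1, so H_1 = Z_2.
  H_2: rank ker ∂_2 − rank ∂_3 = (12 − 12) − 0 = 0, and there is no ∂_3, so H_2 = 0.

As a check, the Euler characteristic is 7 − 18 + 12 = 1, which agrees with 1 − 0 + 0 = 1.
(K is a triangulation of the real projective plane RP^2.)

H_0 = Z,  H_1 = Z_2,  H_2 = 0.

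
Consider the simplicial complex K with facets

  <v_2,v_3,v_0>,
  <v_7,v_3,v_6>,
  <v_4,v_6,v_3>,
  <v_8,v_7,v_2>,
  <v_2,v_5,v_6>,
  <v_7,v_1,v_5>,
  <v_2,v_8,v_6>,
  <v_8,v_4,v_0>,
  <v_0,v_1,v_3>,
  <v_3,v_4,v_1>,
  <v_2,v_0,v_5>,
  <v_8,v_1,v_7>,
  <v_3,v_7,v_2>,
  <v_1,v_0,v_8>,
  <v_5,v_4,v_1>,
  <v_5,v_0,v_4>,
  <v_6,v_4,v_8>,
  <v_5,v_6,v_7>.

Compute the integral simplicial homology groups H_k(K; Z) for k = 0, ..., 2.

K has 9 vertices, 27 edges, 18 triangles.
rank ∂_0 = 0, rank ∂_1 = 8 ⇒ b_0 = 9 − 0 − 8 = 1; all invariant factors of ∂_1 are 1 so no torsion. So H_0 ≅ Z.
rank ∂_1 = 8, rank ∂_2 = 18 ⇒ b_1 = 27 − 8 − 18 = 1; ∂_2 has invariant factor(s) [2] giving torsion. So H_1 ≅ Z ⊕ Z_2.
rank ∂_2 = 18, rank ∂_3 = 0 ⇒ b_2 = 18 − 18 − 0 = 0. So H_2 ≅ 0.

H_0 = Z,  H_1 = Z ⊕ Z_2,  H_2 = 0.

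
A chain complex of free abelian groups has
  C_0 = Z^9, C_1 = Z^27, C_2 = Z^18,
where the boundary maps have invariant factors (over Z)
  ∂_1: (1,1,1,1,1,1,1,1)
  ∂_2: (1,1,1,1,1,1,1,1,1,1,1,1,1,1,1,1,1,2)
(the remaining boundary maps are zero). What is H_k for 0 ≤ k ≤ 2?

H_0: b_0 = 9 − 0 − 8 = 1; torsion from ∂_1 factors > 1: none. So H_0 = Z.
H_1: b_1 = 27 − 8 − 18 = 1; torsion from ∂_2 factors > 1: [2]. So H_1 = Z ⊕ Z/2Z.
H_2: b_2 = 18 − 18 − 0 = 0; torsion from ∂_3 factors > 1: none. So H_2 = 0.

H_0 = Z,  H_1 = Z ⊕ Z/2Z,  H_2 = 0.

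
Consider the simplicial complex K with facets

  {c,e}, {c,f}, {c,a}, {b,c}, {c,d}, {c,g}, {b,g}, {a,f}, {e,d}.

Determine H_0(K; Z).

H_0 ≅ Z.

Take the total order a < b < c < d < e < f < g on the vertex set. Then K (dimension 1) consists of the simplices:

  0-simplices (7): a, b, c, d, e, f, g
  1-simplices (9): ac, af, bc, bg, cd, ce, cf, cg, de

so the chain groups are C_0 ≅ Z^7, C_1 ≅ Z^9.

Boundary ∂_1: C_1 → C_0 is given by ∂[p,q] = [q] − [p]. For instance
  ∂ac = c − a.
The 7×9 boundary matrix has rank 6 and Smith normal form diag(1,1,1,1,1,1).

Now H_k = ker ∂_k / im ∂_{k+1}, so:

  H_0: rank C_0 − rank ∂_1 = 7 − 6 = 1, and the invariant factors of ∂_1 are all 1, so H_0 = Z.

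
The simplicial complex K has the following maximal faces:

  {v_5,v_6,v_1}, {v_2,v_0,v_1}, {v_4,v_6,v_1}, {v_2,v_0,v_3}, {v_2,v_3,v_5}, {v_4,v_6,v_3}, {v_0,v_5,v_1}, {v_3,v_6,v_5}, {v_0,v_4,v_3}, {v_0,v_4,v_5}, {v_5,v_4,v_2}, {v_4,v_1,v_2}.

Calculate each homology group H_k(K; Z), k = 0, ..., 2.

H_0 = Z,  H_1 = Z/2Z,  H_2 = 0.

Order the vertices as v_0 < v_1 < v_2 < v_3 < v_4 < v_5 < v_6. Listing each simplex with vertices in this order, K has dimension 2 with simplices:

  0-simplices (7): [v_0], [v_1], [v_2], [v_3], [v_4], [v_5], [v_6]
  1-simplices (18): (18 of them)
  2-simplices (12): (12 of them)

so the chain groups are C_0 ≅ Z^7, C_1 ≅ Z^18, C_2 ≅ Z^12.

∂_1: C_1 → C_0 maps an edge to its endpoints' difference, ∂[p,q] = q − p. For instance
  ∂[v_0,v_2] = [v_2] − [v_0].
This gives a 7×18 integer matrix of rank 6; reducing to Smith normal form yields diagonal entries (1,1,1,1,1,1).

∂_2: C_2 → C_1 sends each 2-simplex [p,q,r] to [q,r] − [p,r] + [p,q]. For instance
  ∂[v_2,v_3,v_5] = [v_3,v_5] − [v_2,v_5] + [v_2,v_3],
  ∂[v_0,v_1,v_5] = [v_1,v_5] − [v_0,v_5] + [v_0,v_1].
As a 18×12 matrix over Z this has rank 12, with invariant factors (1,1,1,1,1,1,1,1,1,1,1,2).

From H_k ≅ ker(∂_k) / im(∂_{k+1}) we obtain:

  H_0: rank C_0 − rank ∂_1 = 7 − 6 = 1, and the invariant factors of ∂_1 are all 1, so H_0 = Z.
  H_1: rank ker ∂_1 − rank ∂_2 = (18 − 6) − 12 = 0, and ∂_2 has invariant factor 2 > 1, so H_1 = Z/2Z.
  H_2: rank ker ∂_2 − rank ∂_3 = (12 − 12) − 0 = 0, and there is no ∂_3, so H_2 = 0.

(K is a triangulation of the real projective plane RP^2.)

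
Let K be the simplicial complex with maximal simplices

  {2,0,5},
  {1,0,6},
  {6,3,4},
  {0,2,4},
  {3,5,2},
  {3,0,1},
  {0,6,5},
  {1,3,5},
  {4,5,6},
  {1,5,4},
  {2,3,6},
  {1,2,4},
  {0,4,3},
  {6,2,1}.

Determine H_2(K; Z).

Order the vertices as 0 < 1 < 2 < 3 < 4 < 5 < 6. Listing each simplex with vertices in this order, K has dimension 2 with simplices:

  0-simplices (7): [0], [1], [2], [3], [4], [5], [6]
  1-simplices (21): [0,1], [0,2], [0,3], [0,4], [0,5], [0,6], [1,2], [1,3], [1,4], [1,5], [1,6], [2,3], [2,4], [2,5], [2,6], [3,4], [3,5], [3,6], [4,5], [4,6], [5,6]
  2-simplices (14): [0,1,3], [0,1,6], [0,2,4], [0,2,5], [0,3,4], [0,5,6], [1,2,4], [1,2,6], [1,3,5], [1,4,5], [2,3,5], [2,3,6], [3,4,6], [4,5,6]

Hence C_0 ≅ Z^7, C_1 ≅ Z^21, C_2 ≅ Z^14.

The boundary map ∂_1: C_1 → C_0 maps an edge to its endpoints' difference, ∂[p,q] = q − p. For instance
  ∂[1,5] = [5] − [1].
This gives a 7×21 integer matrix of rank 6; reducing to Smith normal form yields diagonal entries (1,1,1,1,1,1).

∂_2: C_2 → C_1 acts by ∂[p,q,r] = [q,r] − [p,r] + [p,q]. For instance
  ∂[0,3,4] = [3,4] − [0,4] + [0,3],
  ∂[3,4,6] = [4,6] − [3,6] + [3,4].
The 21×14 boundary matrix has rank 13 and Smith normal form diag(1,1,1,1,1,1,1,1,1,1,1,1,1).

Computing H_k = (kernel of ∂_k) / (image of ∂_{k+1}):

  H_2: rank ker ∂_2 − rank ∂_3 = (14 − 13) − 0 = 1, and there is no ∂_3, so H_2 ≅ Z.

(K is a triangulation of the torus T^2.)

H_2 ≅ Z.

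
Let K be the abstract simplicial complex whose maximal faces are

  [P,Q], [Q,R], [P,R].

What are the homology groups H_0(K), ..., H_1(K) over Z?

H_0 = Z,  H_1 = Z.

K has 3 vertices, 3 edges.
rank ∂_0 = 0, rank ∂_1 = 2 ⇒ b_0 = 3 − 0 − 2 = 1; all invariant factors of ∂_1 are 1 so no torsion. So H_0 ≅ Z.
rank ∂_1 = 2, rank ∂_2 = 0 ⇒ b_1 = 3 − 2 − 0 = 1. So H_1 ≅ Z.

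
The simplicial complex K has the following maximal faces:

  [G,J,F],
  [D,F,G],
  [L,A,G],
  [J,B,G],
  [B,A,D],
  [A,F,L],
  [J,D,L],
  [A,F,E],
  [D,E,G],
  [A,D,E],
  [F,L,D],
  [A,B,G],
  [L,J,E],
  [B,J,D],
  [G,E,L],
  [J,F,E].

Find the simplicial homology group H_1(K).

Order the vertices as A < B < D < E < F < G < J < L. Listing each simplex with vertices in this order, K has dimension 2 with simplices:

  0-simplices (8): A, B, D, E, F, G, J, L
  1-simplices (24): AB, AD, AE, AF, AG, AL, BD, BG, BJ, DE, DF, DG, DJ, DL, EF, EG, EJ, EL, FG, FJ, FL, GJ, GL, JL
  2-simplices (16): ABD, ABG, ADE, AEF, AFL, AGL, BDJ, BGJ, DEG, DFG, DFL, DJL, EFJ, EGL, EJL, FGJ

Hence C_0 ≅ Z^8, C_1 ≅ Z^24, C_2 ≅ Z^16.

∂_1: C_1 → C_0 is given by ∂[p,q] = [q] − [p]. For instance
  ∂EJ = J − E.
This gives a 8×24 integer matrix of rank 7; reducing to Smith normal form yields diagonal entries (1,1,1,1,1,1,1).

Boundary ∂_2: C_2 → C_1 sends each 2-simplex [p,q,r] to [q,r] − [p,r] + [p,q]. For instance
  ∂EJL = JL − EL + EJ,
  ∂BGJ = GJ − BJ + BG.
The resulting 24×16 matrix has rank 15, and its Smith normal form has invariant factors (1,1,1,1,1,1,1,1,1,1,1,1,1,1,1).

Computing H_k = (kernel of ∂_k) / (image of ∂_{k+1}):

  H_1: rank ker ∂_1 − rank ∂_2 = (24 − 7) − 15 = 2, and the invariant factors of ∂_2 are all 1, so H_1 ≅ Z^2.

(K is a triangulation of the torus T^2.)

H_1 ≅ Z^2.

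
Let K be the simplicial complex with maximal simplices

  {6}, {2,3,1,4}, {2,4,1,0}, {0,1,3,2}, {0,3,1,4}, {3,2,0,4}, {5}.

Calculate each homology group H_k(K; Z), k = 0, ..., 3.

Take the total order 0 < 1 < 2 < 3 < 4 < 5 < 6 on the vertex set. Then K (dimension 3) consists of the simplices:

  0-simplices (7): [0], [1], [2], [3], [4], [5], [6]
  1-simplices (10): [0,1], [0,2], [0,3], [0,4], [1,2], [1,3], [1,4], [2,3], [2,4], [3,4]
  2-simplices (10): [0,1,2], [0,1,3], [0,1,4], [0,2,3], [0,2,4], [0,3,4], [1,2,3], [1,2,4], [1,3,4], [2,3,4]
  3-simplices (5): [0,1,2,3], [0,1,2,4], [0,1,3,4], [0,2,3,4], [1,2,3,4]

so the chain groups are C_0 ≅ Z^7, C_1 ≅ Z^10, C_2 ≅ Z^10, C_3 ≅ Z^5.

Boundary ∂_1: C_1 → C_0 is given by ∂[p,q] = [q] − [p]. For instance
  ∂[1,4] = [4] − [1].
The 7×10 boundary matrix has rank 4 and Smith normal form diag(1,1,1,1).

∂_2: C_2 → C_1 maps a triangle to the signed sum of its edges. For instance
  ∂[0,3,4] = [3,4] − [0,4] + [0,3],
  ∂[2,3,4] = [3,4] − [2,4] + [2,3].
This gives a 10×10 integer matrix of rank 6; reducing to Smith normal form yields diagonal entries (1,1,1,1,1,1).

The boundary map ∂_3: C_3 → C_2 sends each 3-simplex σ to the alternating sum Σ_i (−1)^i (σ with its i-th vertex removed). For instance
  ∂[0,1,3,4] = [1,3,4] − [0,3,4] + [0,1,4] − [0,1,3],
  ∂[0,2,3,4] = [2,3,4] − [0,3,4] + [0,2,4] − [0,2,3].
As a 10×5 matrix over Z this has rank 4, with invariant factors (1,1,1,1).

Reading off H_k = ker ∂_k / im ∂_{k+1}:

  H_0: rank C_0 − rank ∂_1 = 7 − 4 = 3, and the invariant factors of ∂_1 are all 1, so H_0 = Z^3.
  H_1: rank ker ∂_1 − rank ∂_2 = (10 − 4) − 6 = 0, and the invariant factors of ∂_2 are all 1, so H_1 = 0.
  H_2: rank ker ∂_2 − rank ∂_3 = (10 − 6) − 4 = 0, and the invariant factors of ∂_3 are all 1, so H_2 = 0.
  H_3: rank ker ∂_3 − rank ∂_4 = (5 − 4) − 0 = 1, and there is no ∂_4, so H_3 = Z.

H_0 = Z^3,  H_1 = 0,  H_2 = 0,  H_3 = Z.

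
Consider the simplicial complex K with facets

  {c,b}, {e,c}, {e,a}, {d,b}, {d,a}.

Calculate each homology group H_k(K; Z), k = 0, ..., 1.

Order the vertices as a < b < c < d < e. Listing each simplex with vertices in this order, K has dimension 1 with simplices:

  0-simplices (5): a, b, c, d, e
  1-simplices (5): ad, ae, bc, bd, ce

so the chain groups are C_0 ≅ Z^5, C_1 ≅ Z^5.

The boundary map ∂_1: C_1 → C_0 sends each edge [p,q] (with p < q) to q − p.
The resulting 5×5 matrix has rank 4, and its Smith normal form has invariant factors (1,1,1,1).

Reading off H_k = ker ∂_k / im ∂_{k+1}:

  H_0: rank C_0 − rank ∂_1 = 5 − 4 = 1, and the invariant factors of ∂_1 are all 1, so H_0 = Z.
  H_1: rank ker ∂_1 − rank ∂_2 = (5 − 4) − 0 = 1, and there is no ∂_2, so H_1 = Z.

(K is a triangulation of the circle S^1.)

H_0 ≅ Z,  H_1 ≅ Z.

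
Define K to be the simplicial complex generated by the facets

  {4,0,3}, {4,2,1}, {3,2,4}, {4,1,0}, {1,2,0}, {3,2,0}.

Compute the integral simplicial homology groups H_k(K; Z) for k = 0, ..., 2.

H_0 = Z,  H_1 = 0,  H_2 = Z.

We work with the vertex ordering 0 < 1 < 2 < 3 < 4. The simplices of K, each written with vertices in increasing order, are:

  0-simplices (5): [0], [1], [2], [3], [4]
  1-simplices (9): [0,1], [0,2], [0,3], [0,4], [1,2], [1,4], [2,3], [2,4], [3,4]
  2-simplices (6): [0,1,2], [0,1,4], [0,2,3], [0,3,4], [1,2,4], [2,3,4]

so the chain groups are C_0 ≅ Z^5, C_1 ≅ Z^9, C_2 ≅ Z^6.

The boundary map ∂_1: C_1 → C_0 sends each edge [p,q] (with p < q) to q − p.
The 5×9 boundary matrix has rank 4 and Smith normal form diag(1,1,1,1).

Boundary ∂_2: C_2 → C_1 maps a triangle to the signed sum of its edges. For instance
  ∂[0,1,2] = [1,2] − [0,2] + [0,1],
  ∂[0,2,3] = [2,3] − [0,3] + [0,2].
The 9×6 boundary matrix has rank 5 and Smith normal form diag(1,1,1,1,1).

Reading off H_k = ker ∂_k / im ∂_{k+1}:

  H_0: rank C_0 − rank ∂_1 = 5 − 4 = 1, and the invariant factors of ∂_1 are all 1, so H_0 ≅ Z.
  H_1: rank ker ∂_1 − rank ∂_2 = (9 − 4) − 5 = 0, and the invariant factors of ∂_2 are all 1, so H_1 ≅ 0.
  H_2: rank ker ∂_2 − rank ∂_3 = (6 − 5) − 0 = 1, and there is no ∂_3, so H_2 ≅ Z.

As a check, the Euler characteristic is 5 − 9 + 6 = 2, which agrees with 1 − 0 + 1 = 2.
(K is a triangulation of the 2-sphere S^2.)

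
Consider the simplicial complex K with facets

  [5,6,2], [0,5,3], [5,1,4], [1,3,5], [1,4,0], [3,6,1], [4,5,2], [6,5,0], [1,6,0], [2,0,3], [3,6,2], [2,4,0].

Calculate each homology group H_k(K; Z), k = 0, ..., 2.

We work with the vertex ordering 0 < 1 < 2 < 3 < 4 < 5 < 6. The simplices of K, each written with vertices in increasing order, are:

  0-simplices (7): [0], [1], [2], [3], [4], [5], [6]
  1-simplices (18): [0,1], [0,2], [0,3], [0,4], [0,5], [0,6], [1,3], [1,4], [1,5], [1,6], [2,3], [2,4], [2,5], [2,6], [3,5], [3,6], [4,5], [5,6]
  2-simplices (12): [0,1,4], [0,1,6], [0,2,3], [0,2,4], [0,3,5], [0,5,6], [1,3,5], [1,3,6], [1,4,5], [2,3,6], [2,4,5], [2,5,6]

giving chain groups C_0 ≅ Z^7, C_1 ≅ Z^18, C_2 ≅ Z^12.

Boundary ∂_1: C_1 → C_0 is given by ∂[p,q] = [q] − [p]. For instance
  ∂[0,5] = [5] − [0].
The 7×18 boundary matrix has rank 6 and Smith normal form diag(1,1,1,1,1,1).

∂_2: C_2 → C_1 sends each 2-simplex [p,q,r] to [q,r] − [p,r] + [p,q]. For instance
  ∂[2,4,5] = [4,5] − [2,5] + [2,4],
  ∂[2,5,6] = [5,6] − [2,6] + [2,5].
This gives a 18×12 integer matrix of rank 12; reducing to Smith normal form yields diagonal entries (1,1,1,1,1,1,1,1,1,1,1,2).

Reading off H_k = ker ∂_k / im ∂_{k+1}:

  H_0: rank C_0 − rank ∂_1 = 7 − 6 = 1, and the invariant factors of ∂_1 are all 1, so H_0 ≅ Z.
  H_1: rank ker ∂_1 − rank ∂_2 = (18 − 6) − 12 = 0, and ∂_2 has invariant factor 2 > 1, so H_1 ≅ Z_2.
  H_2: rank ker ∂_2 − rank ∂_3 = (12 − 12) − 0 = 0, and there is no ∂_3, so H_2 ≅ 0.

(K is a triangulation of the real projective plane RP^2.)

H_0 ≅ Z,  H_1 ≅ Z_2,  H_2 = 0.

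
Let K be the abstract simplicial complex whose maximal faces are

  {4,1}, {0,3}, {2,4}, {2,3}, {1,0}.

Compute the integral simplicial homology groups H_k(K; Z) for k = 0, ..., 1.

H_0 ≅ Z,  H_1 ≅ Z.

We work with the vertex ordering 0 < 1 < 2 < 3 < 4. The simplices of K, each written with vertices in increasing order, are:

  0-simplices (5): [0], [1], [2], [3], [4]
  1-simplices (5): [0,1], [0,3], [1,4], [2,3], [2,4]

so the chain groups are C_0 ≅ Z^5, C_1 ≅ Z^5.

The boundary map ∂_1: C_1 → C_0 maps an edge to its endpoints' difference, ∂[p,q] = q − p.
As a 5×5 matrix over Z this has rank 4, with invariant factors (1,1,1,1).

Now H_k = ker ∂_k / im ∂_{k+1}, so:

  H_0: rank C_0 − rank ∂_1 = 5 − 4 = 1, and the invariant factors of ∂_1 are all 1, so H_0 = Z.
  H_1: rank ker ∂_1 − rank ∂_2 = (5 − 4) − 0 = 1, and there is no ∂_2, so H_1 = Z.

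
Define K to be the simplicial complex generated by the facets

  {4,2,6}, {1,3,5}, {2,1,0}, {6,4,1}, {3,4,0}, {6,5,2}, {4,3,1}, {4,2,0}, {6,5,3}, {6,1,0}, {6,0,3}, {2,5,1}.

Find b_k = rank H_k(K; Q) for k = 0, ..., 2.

b_0 = 1, b_1 = 0, b_2 = 0.

We work with the vertex ordering 0 < 1 < 2 < 3 < 4 < 5 < 6. The simplices of K, each written with vertices in increasing order, are:

  0-simplices (7): [0], [1], [2], [3], [4], [5], [6]
  1-simplices (18): [0,1], [0,2], [0,3], [0,4], [0,6], [1,2], [1,3], [1,4], [1,5], [1,6], [2,4], [2,5], [2,6], [3,4], [3,5], [3,6], [4,6], [5,6]
  2-simplices (12): [0,1,2], [0,1,6], [0,2,4], [0,3,4], [0,3,6], [1,2,5], [1,3,4], [1,3,5], [1,4,6], [2,4,6], [2,5,6], [3,5,6]

giving chain groups C_0 ≅ Z^7, C_1 ≅ Z^18, C_2 ≅ Z^12.

Boundary ∂_1: C_1 → C_0 sends each edge [p,q] (with p < q) to q − p. For instance
  ∂[1,2] = [2] − [1].
As a 7×18 matrix over Z this has rank 6, with invariant factors (1,1,1,1,1,1).

∂_2: C_2 → C_1 sends each 2-simplex [p,q,r] to [q,r] − [p,r] + [p,q]. For instance
  ∂[1,3,4] = [3,4] − [1,4] + [1,3],
  ∂[0,3,6] = [3,6] − [0,6] + [0,3].
This gives a 18×12 integer matrix of rank 12; reducing to Smith normal form yields diagonal entries (1,1,1,1,1,1,1,1,1,1,1,2).

Computing H_k = (kernel of ∂_k) / (image of ∂_{k+1}):

  H_0: rank C_0 − rank ∂_1 = 7 − 6 = 1, and the invariant factors of ∂_1 are all 1, so H_0 ≅ Z.
  H_1: rank ker ∂_1 − rank ∂_2 = (18 − 6) − 12 = 0, and ∂_2 has invariant factor 2 > 1, so H_1 ≅ Z/2Z.
  H_2: rank ker ∂_2 − rank ∂_3 = (12 − 12) − 0 = 0, and there is no ∂_3, so H_2 ≅ 0.

(K is a triangulation of the real projective plane RP^2.)

Hence the Betti numbers are b_0 = 1, b_1 = 0, b_2 = 0.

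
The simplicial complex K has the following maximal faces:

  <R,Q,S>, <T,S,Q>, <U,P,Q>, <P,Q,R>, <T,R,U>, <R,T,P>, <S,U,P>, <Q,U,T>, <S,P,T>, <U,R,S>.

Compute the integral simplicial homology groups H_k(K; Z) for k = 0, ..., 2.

Fix the vertex order P < Q < R < S < T < U and write every simplex with vertices in increasing order. Then dim K = 2 and the simplices of K are:

  0-simplices (6): P, Q, R, S, T, U
  1-simplices (15): PQ, PR, PS, PT, PU, QR, QS, QT, QU, RS, RT, RU, ST, SU, TU
  2-simplices (10): PQR, PQU, PRT, PST, PSU, QRS, QST, QTU, RSU, RTU

giving chain groups C_0 ≅ Z^6, C_1 ≅ Z^15, C_2 ≅ Z^10.

∂_1: C_1 → C_0 maps an edge to its endpoints' difference, ∂[p,q] = q − p. For instance
  ∂PU = U − P.
The 6×15 boundary matrix has rank 5 and Smith normal form diag(1,1,1,1,1).

Boundary ∂_2: C_2 → C_1 sends each 2-simplex [p,q,r] to [q,r] − [p,r] + [p,q]. For instance
  ∂PRT = RT − PT + PR,
  ∂QTU = TU − QU + QT.
The resulting 15×10 matrix has rank 10, and its Smith normal form has invariant factors (1,1,1,1,1,1,1,1,1,2).

Reading off H_k = ker ∂_k / im ∂_{k+1}:

  H_0: rank C_0 − rank ∂_1 = 6 − 5 = 1, and the invariant factors of ∂_1 are all 1, so H_0 = Z.
  H_1: rank ker ∂_1 − rank ∂_2 = (15 − 5) − 10 = 0, and ∂_2 has invariant factor 2 > 1, so H_1 = Z/2.
  H_2: rank ker ∂_2 − rank ∂_3 = (10 − 10) − 0 = 0, and there is no ∂_3, so H_2 = 0.

(K is a triangulation of the real projective plane RP^2.)

H_0 ≅ Z,  H_1 ≅ Z/2,  H_2 = 0.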